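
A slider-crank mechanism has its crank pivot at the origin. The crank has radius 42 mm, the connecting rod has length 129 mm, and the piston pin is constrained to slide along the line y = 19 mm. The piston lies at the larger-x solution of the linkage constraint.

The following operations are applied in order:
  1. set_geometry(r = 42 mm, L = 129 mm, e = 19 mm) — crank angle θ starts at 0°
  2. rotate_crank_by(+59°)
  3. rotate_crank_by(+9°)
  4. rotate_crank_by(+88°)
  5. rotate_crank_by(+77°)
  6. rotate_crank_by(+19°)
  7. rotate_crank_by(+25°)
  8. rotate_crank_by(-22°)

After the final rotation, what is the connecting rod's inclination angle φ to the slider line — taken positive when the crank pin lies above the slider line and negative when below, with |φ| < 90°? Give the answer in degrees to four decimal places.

set_geometry: r = 42 mm, L = 129 mm, e = 19 mm; θ ← 0°
rotate_crank_by(+59°): θ ← 0° +59° = 59°
rotate_crank_by(+9°): θ ← 59° +9° = 68°
rotate_crank_by(+88°): θ ← 68° +88° = 156°
rotate_crank_by(+77°): θ ← 156° +77° = 233°
rotate_crank_by(+19°): θ ← 233° +19° = 252°
rotate_crank_by(+25°): θ ← 252° +25° = 277°
rotate_crank_by(-22°): θ ← 277° -22° = 255°
crank pin P = (r cos θ, r sin θ) = (-10.870400, -40.568885)
h = r sin θ − e = -40.568885 − 19 = -59.568885
sin φ = h / L = -59.568885 / 129 = -0.46177430
φ = arcsin(-0.46177430) = -27.501659°

-27.5017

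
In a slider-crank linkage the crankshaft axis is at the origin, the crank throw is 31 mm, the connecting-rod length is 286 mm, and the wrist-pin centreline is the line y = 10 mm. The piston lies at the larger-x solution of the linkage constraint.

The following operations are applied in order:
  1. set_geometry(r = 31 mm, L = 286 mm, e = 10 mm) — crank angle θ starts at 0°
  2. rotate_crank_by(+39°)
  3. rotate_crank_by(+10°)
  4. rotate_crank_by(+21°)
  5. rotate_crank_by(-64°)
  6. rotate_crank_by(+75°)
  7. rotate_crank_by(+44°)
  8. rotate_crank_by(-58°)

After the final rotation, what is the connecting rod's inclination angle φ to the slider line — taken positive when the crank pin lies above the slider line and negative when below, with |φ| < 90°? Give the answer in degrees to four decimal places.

set_geometry: r = 31 mm, L = 286 mm, e = 10 mm; θ ← 0°
rotate_crank_by(+39°): θ ← 0° +39° = 39°
rotate_crank_by(+10°): θ ← 39° +10° = 49°
rotate_crank_by(+21°): θ ← 49° +21° = 70°
rotate_crank_by(-64°): θ ← 70° -64° = 6°
rotate_crank_by(+75°): θ ← 6° +75° = 81°
rotate_crank_by(+44°): θ ← 81° +44° = 125°
rotate_crank_by(-58°): θ ← 125° -58° = 67°
crank pin P = (r cos θ, r sin θ) = (12.112665, 28.535650)
h = r sin θ − e = 28.535650 − 10 = 18.535650
sin φ = h / L = 18.535650 / 286 = 0.06480997
φ = arcsin(0.06480997) = 3.715942°

3.7159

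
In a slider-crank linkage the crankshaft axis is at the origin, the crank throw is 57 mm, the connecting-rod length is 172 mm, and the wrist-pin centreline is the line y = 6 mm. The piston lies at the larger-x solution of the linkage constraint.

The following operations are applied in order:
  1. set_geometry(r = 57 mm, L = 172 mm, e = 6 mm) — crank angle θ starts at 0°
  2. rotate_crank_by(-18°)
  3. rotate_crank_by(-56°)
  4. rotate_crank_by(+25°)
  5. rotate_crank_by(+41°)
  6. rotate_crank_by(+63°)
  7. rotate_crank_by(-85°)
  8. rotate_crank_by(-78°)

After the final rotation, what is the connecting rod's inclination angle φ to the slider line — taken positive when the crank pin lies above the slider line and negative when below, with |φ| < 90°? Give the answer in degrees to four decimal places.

-20.4909

set_geometry: r = 57 mm, L = 172 mm, e = 6 mm; θ ← 0°
rotate_crank_by(-18°): θ ← 0° -18° = -18°
rotate_crank_by(-56°): θ ← -18° -56° = -74°
rotate_crank_by(+25°): θ ← -74° +25° = -49°
rotate_crank_by(+41°): θ ← -49° +41° = -8°
rotate_crank_by(+63°): θ ← -8° +63° = 55°
rotate_crank_by(-85°): θ ← 55° -85° = -30°
rotate_crank_by(-78°): θ ← -30° -78° = -108°
crank pin P = (r cos θ, r sin θ) = (-17.613969, -54.210221)
h = r sin θ − e = -54.210221 − 6 = -60.210221
sin φ = h / L = -60.210221 / 172 = -0.35005943
φ = arcsin(-0.35005943) = -20.490950°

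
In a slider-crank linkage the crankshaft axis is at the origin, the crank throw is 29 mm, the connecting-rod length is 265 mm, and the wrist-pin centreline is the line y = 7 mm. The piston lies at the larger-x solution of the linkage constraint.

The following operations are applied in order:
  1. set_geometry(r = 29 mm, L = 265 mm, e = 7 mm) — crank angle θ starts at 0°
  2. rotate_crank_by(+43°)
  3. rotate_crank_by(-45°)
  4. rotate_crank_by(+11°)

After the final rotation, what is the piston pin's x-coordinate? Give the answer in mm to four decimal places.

set_geometry: r = 29 mm, L = 265 mm, e = 7 mm; θ ← 0°
rotate_crank_by(+43°): θ ← 0° +43° = 43°
rotate_crank_by(-45°): θ ← 43° -45° = -2°
rotate_crank_by(+11°): θ ← -2° +11° = 9°
crank pin P = (r cos θ, r sin θ) = (28.642962, 4.536599)
h = r sin θ − e = 4.536599 − 7 = -2.463401
x = r cos θ + √(L² − h²) = 28.642962 + √(70225.0 − 6.0683) = 28.642962 + 264.988550 = 293.631512

293.6315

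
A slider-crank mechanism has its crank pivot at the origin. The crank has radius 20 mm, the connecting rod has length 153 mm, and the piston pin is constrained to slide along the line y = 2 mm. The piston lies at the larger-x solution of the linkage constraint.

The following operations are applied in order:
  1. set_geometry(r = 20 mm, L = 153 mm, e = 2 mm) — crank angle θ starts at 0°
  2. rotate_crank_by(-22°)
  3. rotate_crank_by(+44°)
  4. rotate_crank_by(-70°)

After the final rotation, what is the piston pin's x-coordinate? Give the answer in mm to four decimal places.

set_geometry: r = 20 mm, L = 153 mm, e = 2 mm; θ ← 0°
rotate_crank_by(-22°): θ ← 0° -22° = -22°
rotate_crank_by(+44°): θ ← -22° +44° = 22°
rotate_crank_by(-70°): θ ← 22° -70° = -48°
crank pin P = (r cos θ, r sin θ) = (13.382612, -14.862897)
h = r sin θ − e = -14.862897 − 2 = -16.862897
x = r cos θ + √(L² − h²) = 13.382612 + √(23409.0 − 284.3573) = 13.382612 + 152.067889 = 165.450501

165.4505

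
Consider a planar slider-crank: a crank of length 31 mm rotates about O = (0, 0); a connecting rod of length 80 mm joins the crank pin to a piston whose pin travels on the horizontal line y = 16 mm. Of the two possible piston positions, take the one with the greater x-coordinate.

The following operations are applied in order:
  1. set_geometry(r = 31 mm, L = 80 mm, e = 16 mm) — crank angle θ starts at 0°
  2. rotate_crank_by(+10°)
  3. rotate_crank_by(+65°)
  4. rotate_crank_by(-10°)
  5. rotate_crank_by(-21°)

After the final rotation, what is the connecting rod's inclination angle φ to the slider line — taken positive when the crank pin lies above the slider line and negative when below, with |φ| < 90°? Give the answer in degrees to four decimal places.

3.9669

set_geometry: r = 31 mm, L = 80 mm, e = 16 mm; θ ← 0°
rotate_crank_by(+10°): θ ← 0° +10° = 10°
rotate_crank_by(+65°): θ ← 10° +65° = 75°
rotate_crank_by(-10°): θ ← 75° -10° = 65°
rotate_crank_by(-21°): θ ← 65° -21° = 44°
crank pin P = (r cos θ, r sin θ) = (22.299534, 21.534409)
h = r sin θ − e = 21.534409 − 16 = 5.534409
sin φ = h / L = 5.534409 / 80 = 0.06918012
φ = arcsin(0.06918012) = 3.966897°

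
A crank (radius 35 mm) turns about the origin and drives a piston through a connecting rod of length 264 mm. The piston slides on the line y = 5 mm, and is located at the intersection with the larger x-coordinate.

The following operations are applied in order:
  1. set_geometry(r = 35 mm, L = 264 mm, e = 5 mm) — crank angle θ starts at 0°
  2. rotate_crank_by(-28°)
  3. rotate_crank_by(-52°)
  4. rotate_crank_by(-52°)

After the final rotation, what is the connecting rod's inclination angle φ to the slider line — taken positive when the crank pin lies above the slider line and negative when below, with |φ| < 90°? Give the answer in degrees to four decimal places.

-6.7457

set_geometry: r = 35 mm, L = 264 mm, e = 5 mm; θ ← 0°
rotate_crank_by(-28°): θ ← 0° -28° = -28°
rotate_crank_by(-52°): θ ← -28° -52° = -80°
rotate_crank_by(-52°): θ ← -80° -52° = -132°
crank pin P = (r cos θ, r sin θ) = (-23.419571, -26.010069)
h = r sin θ − e = -26.010069 − 5 = -31.010069
sin φ = h / L = -31.010069 / 264 = -0.11746238
φ = arcsin(-0.11746238) = -6.745672°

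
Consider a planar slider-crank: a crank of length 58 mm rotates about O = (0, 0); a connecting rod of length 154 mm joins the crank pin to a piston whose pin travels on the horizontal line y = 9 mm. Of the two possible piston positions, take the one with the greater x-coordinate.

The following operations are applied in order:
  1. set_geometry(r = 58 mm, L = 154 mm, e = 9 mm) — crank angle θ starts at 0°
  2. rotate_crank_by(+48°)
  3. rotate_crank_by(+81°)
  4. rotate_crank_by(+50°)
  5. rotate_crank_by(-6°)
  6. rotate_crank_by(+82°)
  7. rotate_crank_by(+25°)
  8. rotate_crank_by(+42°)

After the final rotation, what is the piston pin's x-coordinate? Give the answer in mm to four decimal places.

193.0721

set_geometry: r = 58 mm, L = 154 mm, e = 9 mm; θ ← 0°
rotate_crank_by(+48°): θ ← 0° +48° = 48°
rotate_crank_by(+81°): θ ← 48° +81° = 129°
rotate_crank_by(+50°): θ ← 129° +50° = 179°
rotate_crank_by(-6°): θ ← 179° -6° = 173°
rotate_crank_by(+82°): θ ← 173° +82° = 255°
rotate_crank_by(+25°): θ ← 255° +25° = 280°
rotate_crank_by(+42°): θ ← 280° +42° = 322°
crank pin P = (r cos θ, r sin θ) = (45.704624, -35.708366)
h = r sin θ − e = -35.708366 − 9 = -44.708366
x = r cos θ + √(L² − h²) = 45.704624 + √(23716.0 − 1998.8380) = 45.704624 + 147.367439 = 193.072063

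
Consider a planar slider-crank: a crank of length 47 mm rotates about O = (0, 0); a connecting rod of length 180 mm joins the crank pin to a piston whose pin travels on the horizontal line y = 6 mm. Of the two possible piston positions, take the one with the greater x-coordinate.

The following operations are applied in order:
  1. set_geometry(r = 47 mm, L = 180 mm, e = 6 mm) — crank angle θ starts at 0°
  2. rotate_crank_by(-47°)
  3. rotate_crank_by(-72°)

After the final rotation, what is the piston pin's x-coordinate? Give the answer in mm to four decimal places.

set_geometry: r = 47 mm, L = 180 mm, e = 6 mm; θ ← 0°
rotate_crank_by(-47°): θ ← 0° -47° = -47°
rotate_crank_by(-72°): θ ← -47° -72° = -119°
crank pin P = (r cos θ, r sin θ) = (-22.786052, -41.107126)
h = r sin θ − e = -41.107126 − 6 = -47.107126
x = r cos θ + √(L² − h²) = -22.786052 + √(32400.0 − 2219.0813) = -22.786052 + 173.726563 = 150.940511

150.9405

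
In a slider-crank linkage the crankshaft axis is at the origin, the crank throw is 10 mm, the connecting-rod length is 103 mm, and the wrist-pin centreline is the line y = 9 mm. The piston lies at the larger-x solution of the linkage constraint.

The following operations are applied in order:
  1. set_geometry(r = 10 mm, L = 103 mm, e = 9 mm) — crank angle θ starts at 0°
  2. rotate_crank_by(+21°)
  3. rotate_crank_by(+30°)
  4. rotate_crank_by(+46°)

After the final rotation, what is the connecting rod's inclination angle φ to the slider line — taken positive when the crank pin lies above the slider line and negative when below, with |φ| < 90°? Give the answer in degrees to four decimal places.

set_geometry: r = 10 mm, L = 103 mm, e = 9 mm; θ ← 0°
rotate_crank_by(+21°): θ ← 0° +21° = 21°
rotate_crank_by(+30°): θ ← 21° +30° = 51°
rotate_crank_by(+46°): θ ← 51° +46° = 97°
crank pin P = (r cos θ, r sin θ) = (-1.218693, 9.925462)
h = r sin θ − e = 9.925462 − 9 = 0.925462
sin φ = h / L = 0.925462 / 103 = 0.00898506
φ = arcsin(0.00898506) = 0.514813°

0.5148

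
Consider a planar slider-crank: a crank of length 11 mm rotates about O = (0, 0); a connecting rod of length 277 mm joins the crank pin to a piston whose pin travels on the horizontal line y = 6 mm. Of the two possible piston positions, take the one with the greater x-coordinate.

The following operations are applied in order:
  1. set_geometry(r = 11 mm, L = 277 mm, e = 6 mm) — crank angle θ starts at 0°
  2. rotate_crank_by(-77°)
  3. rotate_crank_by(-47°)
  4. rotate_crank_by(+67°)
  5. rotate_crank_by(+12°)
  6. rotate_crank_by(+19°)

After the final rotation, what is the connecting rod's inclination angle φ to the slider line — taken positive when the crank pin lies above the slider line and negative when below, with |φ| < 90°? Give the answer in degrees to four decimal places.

set_geometry: r = 11 mm, L = 277 mm, e = 6 mm; θ ← 0°
rotate_crank_by(-77°): θ ← 0° -77° = -77°
rotate_crank_by(-47°): θ ← -77° -47° = -124°
rotate_crank_by(+67°): θ ← -124° +67° = -57°
rotate_crank_by(+12°): θ ← -57° +12° = -45°
rotate_crank_by(+19°): θ ← -45° +19° = -26°
crank pin P = (r cos θ, r sin θ) = (9.886735, -4.822083)
h = r sin θ − e = -4.822083 − 6 = -10.822083
sin φ = h / L = -10.822083 / 277 = -0.03906889
φ = arcsin(-0.03906889) = -2.239052°

-2.2391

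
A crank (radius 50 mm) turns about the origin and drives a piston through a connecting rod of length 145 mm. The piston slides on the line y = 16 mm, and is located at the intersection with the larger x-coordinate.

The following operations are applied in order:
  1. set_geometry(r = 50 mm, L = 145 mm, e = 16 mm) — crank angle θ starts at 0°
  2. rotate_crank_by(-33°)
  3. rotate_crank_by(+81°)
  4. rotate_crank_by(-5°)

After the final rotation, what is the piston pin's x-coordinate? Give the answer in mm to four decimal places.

set_geometry: r = 50 mm, L = 145 mm, e = 16 mm; θ ← 0°
rotate_crank_by(-33°): θ ← 0° -33° = -33°
rotate_crank_by(+81°): θ ← -33° +81° = 48°
rotate_crank_by(-5°): θ ← 48° -5° = 43°
crank pin P = (r cos θ, r sin θ) = (36.567685, 34.099918)
h = r sin θ − e = 34.099918 − 16 = 18.099918
x = r cos θ + √(L² − h²) = 36.567685 + √(21025.0 − 327.6070) = 36.567685 + 143.865885 = 180.433570

180.4336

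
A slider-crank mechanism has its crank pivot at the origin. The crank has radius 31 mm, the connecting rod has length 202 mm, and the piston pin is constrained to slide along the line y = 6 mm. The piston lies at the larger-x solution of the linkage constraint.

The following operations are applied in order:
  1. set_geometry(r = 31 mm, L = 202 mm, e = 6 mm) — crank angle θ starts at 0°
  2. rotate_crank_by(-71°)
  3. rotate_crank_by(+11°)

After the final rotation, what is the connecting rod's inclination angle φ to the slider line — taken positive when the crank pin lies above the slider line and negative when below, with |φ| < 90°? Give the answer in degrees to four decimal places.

set_geometry: r = 31 mm, L = 202 mm, e = 6 mm; θ ← 0°
rotate_crank_by(-71°): θ ← 0° -71° = -71°
rotate_crank_by(+11°): θ ← -71° +11° = -60°
crank pin P = (r cos θ, r sin θ) = (15.500000, -26.846788)
h = r sin θ − e = -26.846788 − 6 = -32.846788
sin φ = h / L = -32.846788 / 202 = -0.16260786
φ = arcsin(-0.16260786) = -9.358298°

-9.3583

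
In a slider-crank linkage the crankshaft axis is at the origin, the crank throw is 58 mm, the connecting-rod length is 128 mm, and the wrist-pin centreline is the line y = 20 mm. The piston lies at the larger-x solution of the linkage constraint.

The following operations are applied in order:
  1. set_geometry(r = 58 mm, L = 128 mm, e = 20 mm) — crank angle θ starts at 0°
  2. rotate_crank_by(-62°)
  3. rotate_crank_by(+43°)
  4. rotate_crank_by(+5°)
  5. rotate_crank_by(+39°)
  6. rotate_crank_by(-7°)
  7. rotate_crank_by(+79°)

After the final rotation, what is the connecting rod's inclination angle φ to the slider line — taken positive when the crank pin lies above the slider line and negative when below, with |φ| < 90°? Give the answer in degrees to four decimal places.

set_geometry: r = 58 mm, L = 128 mm, e = 20 mm; θ ← 0°
rotate_crank_by(-62°): θ ← 0° -62° = -62°
rotate_crank_by(+43°): θ ← -62° +43° = -19°
rotate_crank_by(+5°): θ ← -19° +5° = -14°
rotate_crank_by(+39°): θ ← -14° +39° = 25°
rotate_crank_by(-7°): θ ← 25° -7° = 18°
rotate_crank_by(+79°): θ ← 18° +79° = 97°
crank pin P = (r cos θ, r sin θ) = (-7.068422, 57.567677)
h = r sin θ − e = 57.567677 − 20 = 37.567677
sin φ = h / L = 37.567677 / 128 = 0.29349747
φ = arcsin(0.29349747) = 17.067461°

17.0675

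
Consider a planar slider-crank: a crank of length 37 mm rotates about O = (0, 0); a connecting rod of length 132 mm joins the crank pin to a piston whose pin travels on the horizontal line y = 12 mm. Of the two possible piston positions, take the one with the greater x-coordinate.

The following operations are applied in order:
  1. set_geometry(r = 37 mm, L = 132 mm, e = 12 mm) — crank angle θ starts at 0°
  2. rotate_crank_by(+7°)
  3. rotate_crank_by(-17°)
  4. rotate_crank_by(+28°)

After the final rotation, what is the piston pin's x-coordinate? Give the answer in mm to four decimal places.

167.1879

set_geometry: r = 37 mm, L = 132 mm, e = 12 mm; θ ← 0°
rotate_crank_by(+7°): θ ← 0° +7° = 7°
rotate_crank_by(-17°): θ ← 7° -17° = -10°
rotate_crank_by(+28°): θ ← -10° +28° = 18°
crank pin P = (r cos θ, r sin θ) = (35.189091, 11.433629)
h = r sin θ − e = 11.433629 − 12 = -0.566371
x = r cos θ + √(L² − h²) = 35.189091 + √(17424.0 − 0.3208) = 35.189091 + 131.998785 = 167.187876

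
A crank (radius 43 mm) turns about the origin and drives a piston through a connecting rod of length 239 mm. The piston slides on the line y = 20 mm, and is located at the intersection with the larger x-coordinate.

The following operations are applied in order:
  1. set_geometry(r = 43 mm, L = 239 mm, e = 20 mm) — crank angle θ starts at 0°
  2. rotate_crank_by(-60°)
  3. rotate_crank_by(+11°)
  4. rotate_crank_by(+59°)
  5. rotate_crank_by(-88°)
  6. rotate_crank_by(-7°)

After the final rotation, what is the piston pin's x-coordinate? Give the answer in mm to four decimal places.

234.3395

set_geometry: r = 43 mm, L = 239 mm, e = 20 mm; θ ← 0°
rotate_crank_by(-60°): θ ← 0° -60° = -60°
rotate_crank_by(+11°): θ ← -60° +11° = -49°
rotate_crank_by(+59°): θ ← -49° +59° = 10°
rotate_crank_by(-88°): θ ← 10° -88° = -78°
rotate_crank_by(-7°): θ ← -78° -7° = -85°
crank pin P = (r cos θ, r sin θ) = (3.747697, -42.836372)
h = r sin θ − e = -42.836372 − 20 = -62.836372
x = r cos θ + √(L² − h²) = 3.747697 + √(57121.0 − 3948.4096) = 3.747697 + 230.591826 = 234.339523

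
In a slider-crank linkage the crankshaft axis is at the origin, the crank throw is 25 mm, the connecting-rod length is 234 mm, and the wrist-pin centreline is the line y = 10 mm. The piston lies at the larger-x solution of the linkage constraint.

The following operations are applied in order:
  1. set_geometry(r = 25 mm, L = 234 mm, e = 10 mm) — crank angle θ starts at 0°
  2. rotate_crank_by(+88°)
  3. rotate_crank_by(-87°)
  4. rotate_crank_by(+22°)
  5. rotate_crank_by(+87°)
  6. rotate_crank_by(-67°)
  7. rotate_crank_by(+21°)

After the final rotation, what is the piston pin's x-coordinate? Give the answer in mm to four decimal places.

244.6268

set_geometry: r = 25 mm, L = 234 mm, e = 10 mm; θ ← 0°
rotate_crank_by(+88°): θ ← 0° +88° = 88°
rotate_crank_by(-87°): θ ← 88° -87° = 1°
rotate_crank_by(+22°): θ ← 1° +22° = 23°
rotate_crank_by(+87°): θ ← 23° +87° = 110°
rotate_crank_by(-67°): θ ← 110° -67° = 43°
rotate_crank_by(+21°): θ ← 43° +21° = 64°
crank pin P = (r cos θ, r sin θ) = (10.959279, 22.469851)
h = r sin θ − e = 22.469851 − 10 = 12.469851
x = r cos θ + √(L² − h²) = 10.959279 + √(54756.0 − 155.4972) = 10.959279 + 233.667505 = 244.626783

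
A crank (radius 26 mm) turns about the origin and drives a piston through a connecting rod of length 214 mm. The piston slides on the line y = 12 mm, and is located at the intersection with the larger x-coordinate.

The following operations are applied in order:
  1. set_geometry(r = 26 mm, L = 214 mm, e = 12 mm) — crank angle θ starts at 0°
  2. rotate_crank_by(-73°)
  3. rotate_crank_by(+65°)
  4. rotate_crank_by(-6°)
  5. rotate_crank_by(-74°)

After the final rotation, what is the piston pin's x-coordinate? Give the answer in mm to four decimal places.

211.5094

set_geometry: r = 26 mm, L = 214 mm, e = 12 mm; θ ← 0°
rotate_crank_by(-73°): θ ← 0° -73° = -73°
rotate_crank_by(+65°): θ ← -73° +65° = -8°
rotate_crank_by(-6°): θ ← -8° -6° = -14°
rotate_crank_by(-74°): θ ← -14° -74° = -88°
crank pin P = (r cos θ, r sin θ) = (0.907387, -25.984162)
h = r sin θ − e = -25.984162 − 12 = -37.984162
x = r cos θ + √(L² − h²) = 0.907387 + √(45796.0 − 1442.7965) = 0.907387 + 210.602003 = 211.509389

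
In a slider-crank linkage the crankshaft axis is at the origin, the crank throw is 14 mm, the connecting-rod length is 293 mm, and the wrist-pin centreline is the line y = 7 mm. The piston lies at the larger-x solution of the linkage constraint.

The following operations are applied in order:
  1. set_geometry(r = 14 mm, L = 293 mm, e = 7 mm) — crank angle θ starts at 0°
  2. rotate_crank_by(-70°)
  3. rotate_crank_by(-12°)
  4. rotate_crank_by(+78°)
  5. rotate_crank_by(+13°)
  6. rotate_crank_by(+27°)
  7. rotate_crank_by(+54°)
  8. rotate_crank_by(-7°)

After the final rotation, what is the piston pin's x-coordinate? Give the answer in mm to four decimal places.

294.6250

set_geometry: r = 14 mm, L = 293 mm, e = 7 mm; θ ← 0°
rotate_crank_by(-70°): θ ← 0° -70° = -70°
rotate_crank_by(-12°): θ ← -70° -12° = -82°
rotate_crank_by(+78°): θ ← -82° +78° = -4°
rotate_crank_by(+13°): θ ← -4° +13° = 9°
rotate_crank_by(+27°): θ ← 9° +27° = 36°
rotate_crank_by(+54°): θ ← 36° +54° = 90°
rotate_crank_by(-7°): θ ← 90° -7° = 83°
crank pin P = (r cos θ, r sin θ) = (1.706171, 13.895646)
h = r sin θ − e = 13.895646 − 7 = 6.895646
x = r cos θ + √(L² − h²) = 1.706171 + √(85849.0 − 47.5499) = 1.706171 + 292.918846 = 294.625016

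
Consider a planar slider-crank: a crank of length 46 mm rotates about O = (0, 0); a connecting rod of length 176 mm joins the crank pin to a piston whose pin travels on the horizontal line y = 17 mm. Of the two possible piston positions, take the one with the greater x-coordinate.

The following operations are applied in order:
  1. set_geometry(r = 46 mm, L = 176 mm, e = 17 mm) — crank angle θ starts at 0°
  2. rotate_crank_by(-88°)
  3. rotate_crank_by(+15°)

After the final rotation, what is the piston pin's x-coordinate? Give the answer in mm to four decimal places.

set_geometry: r = 46 mm, L = 176 mm, e = 17 mm; θ ← 0°
rotate_crank_by(-88°): θ ← 0° -88° = -88°
rotate_crank_by(+15°): θ ← -88° +15° = -73°
crank pin P = (r cos θ, r sin θ) = (13.449098, -43.990019)
h = r sin θ − e = -43.990019 − 17 = -60.990019
x = r cos θ + √(L² − h²) = 13.449098 + √(30976.0 − 3719.7824) = 13.449098 + 165.094572 = 178.543670

178.5437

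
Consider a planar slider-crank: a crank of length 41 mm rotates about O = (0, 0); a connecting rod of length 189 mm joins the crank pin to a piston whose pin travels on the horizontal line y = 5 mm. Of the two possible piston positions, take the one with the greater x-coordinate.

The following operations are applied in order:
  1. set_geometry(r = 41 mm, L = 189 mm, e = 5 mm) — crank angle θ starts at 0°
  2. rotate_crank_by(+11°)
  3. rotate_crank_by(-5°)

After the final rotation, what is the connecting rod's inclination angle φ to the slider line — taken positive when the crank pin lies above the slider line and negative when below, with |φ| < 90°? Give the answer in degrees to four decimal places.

-0.2166

set_geometry: r = 41 mm, L = 189 mm, e = 5 mm; θ ← 0°
rotate_crank_by(+11°): θ ← 0° +11° = 11°
rotate_crank_by(-5°): θ ← 11° -5° = 6°
crank pin P = (r cos θ, r sin θ) = (40.775398, 4.285667)
h = r sin θ − e = 4.285667 − 5 = -0.714333
sin φ = h / L = -0.714333 / 189 = -0.00377954
φ = arcsin(-0.00377954) = -0.216552°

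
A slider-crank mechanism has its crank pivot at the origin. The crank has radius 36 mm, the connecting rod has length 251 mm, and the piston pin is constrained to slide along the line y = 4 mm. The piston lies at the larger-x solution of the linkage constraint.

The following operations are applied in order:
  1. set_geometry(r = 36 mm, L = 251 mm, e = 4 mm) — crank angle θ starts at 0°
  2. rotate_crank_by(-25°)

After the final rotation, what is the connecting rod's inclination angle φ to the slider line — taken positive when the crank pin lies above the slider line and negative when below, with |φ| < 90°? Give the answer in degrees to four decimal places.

-4.3903

set_geometry: r = 36 mm, L = 251 mm, e = 4 mm; θ ← 0°
rotate_crank_by(-25°): θ ← 0° -25° = -25°
crank pin P = (r cos θ, r sin θ) = (32.627080, -15.214257)
h = r sin θ − e = -15.214257 − 4 = -19.214257
sin φ = h / L = -19.214257 / 251 = -0.07655083
φ = arcsin(-0.07655083) = -4.390334°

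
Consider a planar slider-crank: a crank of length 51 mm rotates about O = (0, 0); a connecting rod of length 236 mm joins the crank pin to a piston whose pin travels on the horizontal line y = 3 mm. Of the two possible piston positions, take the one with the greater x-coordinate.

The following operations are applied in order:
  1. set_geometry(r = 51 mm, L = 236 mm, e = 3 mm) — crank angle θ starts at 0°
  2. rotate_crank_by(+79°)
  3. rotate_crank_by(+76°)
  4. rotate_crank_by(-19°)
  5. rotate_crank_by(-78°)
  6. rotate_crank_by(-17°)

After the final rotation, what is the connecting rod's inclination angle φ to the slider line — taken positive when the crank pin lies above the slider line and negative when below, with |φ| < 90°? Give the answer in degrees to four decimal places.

set_geometry: r = 51 mm, L = 236 mm, e = 3 mm; θ ← 0°
rotate_crank_by(+79°): θ ← 0° +79° = 79°
rotate_crank_by(+76°): θ ← 79° +76° = 155°
rotate_crank_by(-19°): θ ← 155° -19° = 136°
rotate_crank_by(-78°): θ ← 136° -78° = 58°
rotate_crank_by(-17°): θ ← 58° -17° = 41°
crank pin P = (r cos θ, r sin θ) = (38.490189, 33.459010)
h = r sin θ − e = 33.459010 − 3 = 30.459010
sin φ = h / L = 30.459010 / 236 = 0.12906360
φ = arcsin(0.12906360) = 7.415485°

7.4155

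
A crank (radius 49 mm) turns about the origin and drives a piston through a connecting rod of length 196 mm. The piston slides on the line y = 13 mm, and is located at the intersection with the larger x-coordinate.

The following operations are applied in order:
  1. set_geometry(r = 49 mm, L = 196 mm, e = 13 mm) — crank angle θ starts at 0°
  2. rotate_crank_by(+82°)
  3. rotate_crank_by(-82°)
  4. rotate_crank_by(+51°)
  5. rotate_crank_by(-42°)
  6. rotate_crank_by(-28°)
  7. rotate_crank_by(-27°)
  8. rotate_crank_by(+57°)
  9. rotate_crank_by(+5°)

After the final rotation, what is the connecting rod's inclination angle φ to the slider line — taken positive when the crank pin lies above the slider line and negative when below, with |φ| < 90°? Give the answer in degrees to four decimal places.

set_geometry: r = 49 mm, L = 196 mm, e = 13 mm; θ ← 0°
rotate_crank_by(+82°): θ ← 0° +82° = 82°
rotate_crank_by(-82°): θ ← 82° -82° = 0°
rotate_crank_by(+51°): θ ← 0° +51° = 51°
rotate_crank_by(-42°): θ ← 51° -42° = 9°
rotate_crank_by(-28°): θ ← 9° -28° = -19°
rotate_crank_by(-27°): θ ← -19° -27° = -46°
rotate_crank_by(+57°): θ ← -46° +57° = 11°
rotate_crank_by(+5°): θ ← 11° +5° = 16°
crank pin P = (r cos θ, r sin θ) = (47.101823, 13.506230)
h = r sin θ − e = 13.506230 − 13 = 0.506230
sin φ = h / L = 0.506230 / 196 = 0.00258281
φ = arcsin(0.00258281) = 0.147984°

0.1480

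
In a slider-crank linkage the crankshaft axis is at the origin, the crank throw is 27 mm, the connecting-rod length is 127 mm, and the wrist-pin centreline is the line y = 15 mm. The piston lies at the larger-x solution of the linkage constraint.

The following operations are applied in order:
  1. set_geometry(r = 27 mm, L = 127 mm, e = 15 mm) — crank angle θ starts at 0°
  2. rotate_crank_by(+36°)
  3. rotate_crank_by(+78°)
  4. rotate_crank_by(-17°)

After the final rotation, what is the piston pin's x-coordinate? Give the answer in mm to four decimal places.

123.1603

set_geometry: r = 27 mm, L = 127 mm, e = 15 mm; θ ← 0°
rotate_crank_by(+36°): θ ← 0° +36° = 36°
rotate_crank_by(+78°): θ ← 36° +78° = 114°
rotate_crank_by(-17°): θ ← 114° -17° = 97°
crank pin P = (r cos θ, r sin θ) = (-3.290472, 26.798746)
h = r sin θ − e = 26.798746 − 15 = 11.798746
x = r cos θ + √(L² − h²) = -3.290472 + √(16129.0 − 139.2104) = -3.290472 + 126.450740 = 123.160268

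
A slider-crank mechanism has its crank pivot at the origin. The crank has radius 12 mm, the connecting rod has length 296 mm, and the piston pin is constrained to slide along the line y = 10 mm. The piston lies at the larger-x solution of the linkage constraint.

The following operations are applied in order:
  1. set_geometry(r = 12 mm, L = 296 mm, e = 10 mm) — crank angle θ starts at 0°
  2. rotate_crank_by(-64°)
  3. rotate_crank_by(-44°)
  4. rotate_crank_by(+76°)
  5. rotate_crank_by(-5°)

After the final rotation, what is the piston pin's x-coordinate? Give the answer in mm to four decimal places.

305.0822

set_geometry: r = 12 mm, L = 296 mm, e = 10 mm; θ ← 0°
rotate_crank_by(-64°): θ ← 0° -64° = -64°
rotate_crank_by(-44°): θ ← -64° -44° = -108°
rotate_crank_by(+76°): θ ← -108° +76° = -32°
rotate_crank_by(-5°): θ ← -32° -5° = -37°
crank pin P = (r cos θ, r sin θ) = (9.583626, -7.221780)
h = r sin θ − e = -7.221780 − 10 = -17.221780
x = r cos θ + √(L² − h²) = 9.583626 + √(87616.0 − 296.5897) = 9.583626 + 295.498579 = 305.082205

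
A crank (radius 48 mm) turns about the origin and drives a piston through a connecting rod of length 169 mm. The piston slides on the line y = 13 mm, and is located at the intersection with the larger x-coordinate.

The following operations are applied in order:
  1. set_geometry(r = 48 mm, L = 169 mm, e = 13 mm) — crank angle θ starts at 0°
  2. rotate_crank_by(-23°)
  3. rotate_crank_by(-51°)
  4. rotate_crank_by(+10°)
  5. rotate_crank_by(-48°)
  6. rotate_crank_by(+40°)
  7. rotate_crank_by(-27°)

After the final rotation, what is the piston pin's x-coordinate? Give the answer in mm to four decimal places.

150.3257

set_geometry: r = 48 mm, L = 169 mm, e = 13 mm; θ ← 0°
rotate_crank_by(-23°): θ ← 0° -23° = -23°
rotate_crank_by(-51°): θ ← -23° -51° = -74°
rotate_crank_by(+10°): θ ← -74° +10° = -64°
rotate_crank_by(-48°): θ ← -64° -48° = -112°
rotate_crank_by(+40°): θ ← -112° +40° = -72°
rotate_crank_by(-27°): θ ← -72° -27° = -99°
crank pin P = (r cos θ, r sin θ) = (-7.508854, -47.409040)
h = r sin θ − e = -47.409040 − 13 = -60.409040
x = r cos θ + √(L² − h²) = -7.508854 + √(28561.0 − 3649.2522) = -7.508854 + 157.834558 = 150.325704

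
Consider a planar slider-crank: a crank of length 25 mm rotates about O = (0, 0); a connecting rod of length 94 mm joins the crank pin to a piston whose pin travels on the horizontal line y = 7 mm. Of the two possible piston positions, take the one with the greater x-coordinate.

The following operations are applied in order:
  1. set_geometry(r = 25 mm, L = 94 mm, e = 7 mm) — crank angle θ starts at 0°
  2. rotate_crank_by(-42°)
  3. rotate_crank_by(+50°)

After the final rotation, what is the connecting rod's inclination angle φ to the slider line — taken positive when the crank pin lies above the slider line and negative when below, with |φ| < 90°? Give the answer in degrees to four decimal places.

-2.1465

set_geometry: r = 25 mm, L = 94 mm, e = 7 mm; θ ← 0°
rotate_crank_by(-42°): θ ← 0° -42° = -42°
rotate_crank_by(+50°): θ ← -42° +50° = 8°
crank pin P = (r cos θ, r sin θ) = (24.756702, 3.479328)
h = r sin θ − e = 3.479328 − 7 = -3.520672
sin φ = h / L = -3.520672 / 94 = -0.03745396
φ = arcsin(-0.03745396) = -2.146456°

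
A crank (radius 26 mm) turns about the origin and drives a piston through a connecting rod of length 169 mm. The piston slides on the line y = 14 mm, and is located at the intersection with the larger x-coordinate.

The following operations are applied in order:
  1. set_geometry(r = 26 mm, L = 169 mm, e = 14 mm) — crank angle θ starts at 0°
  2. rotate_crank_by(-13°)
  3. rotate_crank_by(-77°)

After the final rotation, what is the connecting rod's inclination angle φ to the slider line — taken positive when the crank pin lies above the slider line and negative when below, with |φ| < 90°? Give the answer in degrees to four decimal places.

-13.6911

set_geometry: r = 26 mm, L = 169 mm, e = 14 mm; θ ← 0°
rotate_crank_by(-13°): θ ← 0° -13° = -13°
rotate_crank_by(-77°): θ ← -13° -77° = -90°
crank pin P = (r cos θ, r sin θ) = (0.000000, -26.000000)
h = r sin θ − e = -26.000000 − 14 = -40.000000
sin φ = h / L = -40.000000 / 169 = -0.23668639
φ = arcsin(-0.23668639) = -13.691051°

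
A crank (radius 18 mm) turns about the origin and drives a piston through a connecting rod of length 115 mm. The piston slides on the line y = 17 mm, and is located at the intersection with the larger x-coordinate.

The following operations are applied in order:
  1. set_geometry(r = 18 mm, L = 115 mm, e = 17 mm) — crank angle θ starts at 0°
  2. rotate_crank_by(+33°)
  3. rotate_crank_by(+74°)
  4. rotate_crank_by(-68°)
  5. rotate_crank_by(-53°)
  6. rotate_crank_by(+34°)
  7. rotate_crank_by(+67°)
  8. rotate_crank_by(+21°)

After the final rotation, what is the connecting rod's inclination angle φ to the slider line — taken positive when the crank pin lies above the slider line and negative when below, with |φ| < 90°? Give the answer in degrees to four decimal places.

0.0593

set_geometry: r = 18 mm, L = 115 mm, e = 17 mm; θ ← 0°
rotate_crank_by(+33°): θ ← 0° +33° = 33°
rotate_crank_by(+74°): θ ← 33° +74° = 107°
rotate_crank_by(-68°): θ ← 107° -68° = 39°
rotate_crank_by(-53°): θ ← 39° -53° = -14°
rotate_crank_by(+34°): θ ← -14° +34° = 20°
rotate_crank_by(+67°): θ ← 20° +67° = 87°
rotate_crank_by(+21°): θ ← 87° +21° = 108°
crank pin P = (r cos θ, r sin θ) = (-5.562306, 17.119017)
h = r sin θ − e = 17.119017 − 17 = 0.119017
sin φ = h / L = 0.119017 / 115 = 0.00103493
φ = arcsin(0.00103493) = 0.059297°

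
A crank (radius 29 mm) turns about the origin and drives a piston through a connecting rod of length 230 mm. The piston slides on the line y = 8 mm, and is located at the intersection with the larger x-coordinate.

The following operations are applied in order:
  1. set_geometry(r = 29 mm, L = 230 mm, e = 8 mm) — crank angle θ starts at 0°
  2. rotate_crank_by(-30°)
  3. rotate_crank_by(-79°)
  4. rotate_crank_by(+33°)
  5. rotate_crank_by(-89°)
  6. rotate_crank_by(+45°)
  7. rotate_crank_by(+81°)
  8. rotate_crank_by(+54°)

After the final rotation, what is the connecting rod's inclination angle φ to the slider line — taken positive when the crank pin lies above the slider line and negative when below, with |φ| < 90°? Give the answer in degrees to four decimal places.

-0.1231

set_geometry: r = 29 mm, L = 230 mm, e = 8 mm; θ ← 0°
rotate_crank_by(-30°): θ ← 0° -30° = -30°
rotate_crank_by(-79°): θ ← -30° -79° = -109°
rotate_crank_by(+33°): θ ← -109° +33° = -76°
rotate_crank_by(-89°): θ ← -76° -89° = -165°
rotate_crank_by(+45°): θ ← -165° +45° = -120°
rotate_crank_by(+81°): θ ← -120° +81° = -39°
rotate_crank_by(+54°): θ ← -39° +54° = 15°
crank pin P = (r cos θ, r sin θ) = (28.011849, 7.505752)
h = r sin θ − e = 7.505752 − 8 = -0.494248
sin φ = h / L = -0.494248 / 230 = -0.00214890
φ = arcsin(-0.00214890) = -0.123123°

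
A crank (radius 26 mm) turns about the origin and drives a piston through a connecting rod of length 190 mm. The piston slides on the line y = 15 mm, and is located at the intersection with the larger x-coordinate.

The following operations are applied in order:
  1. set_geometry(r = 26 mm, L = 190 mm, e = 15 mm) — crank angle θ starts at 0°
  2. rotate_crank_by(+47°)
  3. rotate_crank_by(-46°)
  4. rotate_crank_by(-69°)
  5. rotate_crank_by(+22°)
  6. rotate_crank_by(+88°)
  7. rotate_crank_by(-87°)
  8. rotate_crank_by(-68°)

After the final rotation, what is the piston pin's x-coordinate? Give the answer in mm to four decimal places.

set_geometry: r = 26 mm, L = 190 mm, e = 15 mm; θ ← 0°
rotate_crank_by(+47°): θ ← 0° +47° = 47°
rotate_crank_by(-46°): θ ← 47° -46° = 1°
rotate_crank_by(-69°): θ ← 1° -69° = -68°
rotate_crank_by(+22°): θ ← -68° +22° = -46°
rotate_crank_by(+88°): θ ← -46° +88° = 42°
rotate_crank_by(-87°): θ ← 42° -87° = -45°
rotate_crank_by(-68°): θ ← -45° -68° = -113°
crank pin P = (r cos θ, r sin θ) = (-10.159009, -23.933126)
h = r sin θ − e = -23.933126 − 15 = -38.933126
x = r cos θ + √(L² − h²) = -10.159009 + √(36100.0 − 1515.7883) = -10.159009 + 185.968308 = 175.809299

175.8093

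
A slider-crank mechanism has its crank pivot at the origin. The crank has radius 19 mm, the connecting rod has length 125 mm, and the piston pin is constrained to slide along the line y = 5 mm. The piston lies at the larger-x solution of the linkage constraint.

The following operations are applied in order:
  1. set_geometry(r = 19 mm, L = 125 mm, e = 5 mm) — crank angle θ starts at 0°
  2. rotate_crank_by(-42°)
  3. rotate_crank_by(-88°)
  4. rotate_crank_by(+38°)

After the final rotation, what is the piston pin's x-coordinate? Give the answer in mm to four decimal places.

set_geometry: r = 19 mm, L = 125 mm, e = 5 mm; θ ← 0°
rotate_crank_by(-42°): θ ← 0° -42° = -42°
rotate_crank_by(-88°): θ ← -42° -88° = -130°
rotate_crank_by(+38°): θ ← -130° +38° = -92°
crank pin P = (r cos θ, r sin θ) = (-0.663090, -18.988426)
h = r sin θ − e = -18.988426 − 5 = -23.988426
x = r cos θ + √(L² − h²) = -0.663090 + √(15625.0 − 575.4446) = -0.663090 + 122.676630 = 122.013539

122.0135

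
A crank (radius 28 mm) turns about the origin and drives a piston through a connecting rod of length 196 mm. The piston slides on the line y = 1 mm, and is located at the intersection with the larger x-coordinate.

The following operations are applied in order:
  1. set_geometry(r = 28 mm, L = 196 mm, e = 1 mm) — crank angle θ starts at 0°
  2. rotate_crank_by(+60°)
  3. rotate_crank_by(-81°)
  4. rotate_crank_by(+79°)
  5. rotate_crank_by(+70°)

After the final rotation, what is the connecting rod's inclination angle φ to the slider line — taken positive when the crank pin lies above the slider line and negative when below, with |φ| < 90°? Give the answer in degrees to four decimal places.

6.1695

set_geometry: r = 28 mm, L = 196 mm, e = 1 mm; θ ← 0°
rotate_crank_by(+60°): θ ← 0° +60° = 60°
rotate_crank_by(-81°): θ ← 60° -81° = -21°
rotate_crank_by(+79°): θ ← -21° +79° = 58°
rotate_crank_by(+70°): θ ← 58° +70° = 128°
crank pin P = (r cos θ, r sin θ) = (-17.238521, 22.064301)
h = r sin θ − e = 22.064301 − 1 = 21.064301
sin φ = h / L = 21.064301 / 196 = 0.10747092
φ = arcsin(0.10747092) = 6.169546°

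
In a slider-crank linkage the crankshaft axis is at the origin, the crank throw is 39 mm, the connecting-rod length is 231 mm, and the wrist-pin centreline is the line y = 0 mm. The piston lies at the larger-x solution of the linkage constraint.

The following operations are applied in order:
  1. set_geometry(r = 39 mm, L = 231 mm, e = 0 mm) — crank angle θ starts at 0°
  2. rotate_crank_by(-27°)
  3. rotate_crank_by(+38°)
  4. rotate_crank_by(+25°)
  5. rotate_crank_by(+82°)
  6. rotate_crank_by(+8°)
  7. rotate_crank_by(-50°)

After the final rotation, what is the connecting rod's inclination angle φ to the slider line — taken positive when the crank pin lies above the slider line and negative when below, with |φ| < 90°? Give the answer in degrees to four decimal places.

9.4285

set_geometry: r = 39 mm, L = 231 mm, e = 0 mm; θ ← 0°
rotate_crank_by(-27°): θ ← 0° -27° = -27°
rotate_crank_by(+38°): θ ← -27° +38° = 11°
rotate_crank_by(+25°): θ ← 11° +25° = 36°
rotate_crank_by(+82°): θ ← 36° +82° = 118°
rotate_crank_by(+8°): θ ← 118° +8° = 126°
rotate_crank_by(-50°): θ ← 126° -50° = 76°
crank pin P = (r cos θ, r sin θ) = (9.434954, 37.841533)
h = r sin θ − e = 37.841533 − 0 = 37.841533
sin φ = h / L = 37.841533 / 231 = 0.16381616
φ = arcsin(0.16381616) = 9.428470°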